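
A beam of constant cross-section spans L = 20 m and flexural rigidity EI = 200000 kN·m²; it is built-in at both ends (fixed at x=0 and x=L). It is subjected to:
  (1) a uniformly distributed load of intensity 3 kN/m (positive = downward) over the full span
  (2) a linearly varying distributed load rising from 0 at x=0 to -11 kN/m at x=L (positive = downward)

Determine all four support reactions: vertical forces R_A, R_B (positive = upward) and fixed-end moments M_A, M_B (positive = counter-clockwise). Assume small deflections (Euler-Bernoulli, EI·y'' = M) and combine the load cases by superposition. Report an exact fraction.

R_A = -3 kN, M_A = -140/3 kN·m, R_B = -47 kN, M_B = 120 kN·m

Load 1 — uniform load w=3 kN/m over full span:
  R_A = wL/2 = 3·20/2 = 30 kN
  M_A = wL²/12 = 3·20²/12 = 100 kN·m
  R_B = wL/2 = 3·20/2 = 30 kN
  M_B = -wL²/12 = -3·20²/12 = -100 kN·m
Load 2 — triangular load w₀=-11 kN/m (0→w₀ over full span):
  R_A = 3w₀L/20 = 3·(-11)·20/20 = -33 kN
  M_A = w₀L²/30 = (-11)·20²/30 = -440/3 kN·m
  R_B = 7w₀L/20 = 7·(-11)·20/20 = -77 kN
  M_B = -w₀L²/20 = -(-11)·20²/20 = 220 kN·m
Superposition: R_A = -3 kN, M_A = -140/3 kN·m, R_B = -47 kN, M_B = 120 kN·m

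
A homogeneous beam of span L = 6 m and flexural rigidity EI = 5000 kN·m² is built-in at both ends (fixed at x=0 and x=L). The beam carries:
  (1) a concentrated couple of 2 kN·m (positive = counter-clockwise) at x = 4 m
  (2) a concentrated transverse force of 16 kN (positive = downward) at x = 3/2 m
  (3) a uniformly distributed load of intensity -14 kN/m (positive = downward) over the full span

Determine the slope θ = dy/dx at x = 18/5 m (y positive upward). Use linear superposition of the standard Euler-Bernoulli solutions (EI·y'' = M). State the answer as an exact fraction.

Load 1 — applied couple M₀=2 kN·m at a=4 m (b=L-a=2):
  θ_1 = (R_Ax²/2 - M_Ax)/EI  [x≤a] with R_A=4/9, M_A=2/3 = ((4/9)·(18/5)²/2 - (2/3)·(18/5))/5000 = 3/31250 rad
Load 2 — point force P=16 kN at a=3/2 m (b=L-a=9/2):
  θ_2 = Pa²(L-x)(2bL-(3b+a)(L-x))/(2L³EI)  [x>a] = 16·(3/2)²·(6-(18/5))·(2·(9/2)·6-(3·(9/2)+(3/2))·(6-(18/5)))/(2·6³·5000) = 9/12500 rad
Load 3 — uniform load w=-14 kN/m over full span:
  θ_3 = -wx(L-x)(L-2x)/(12EI) = -(-14)·(18/5)·(6-(18/5))·(6-2·(18/5))/(12·5000) = -189/78125 rad
Superposition: θ = Σ θ_i = -501/312500 rad ≈ -0.001603 rad

θ(18/5) = -501/312500 rad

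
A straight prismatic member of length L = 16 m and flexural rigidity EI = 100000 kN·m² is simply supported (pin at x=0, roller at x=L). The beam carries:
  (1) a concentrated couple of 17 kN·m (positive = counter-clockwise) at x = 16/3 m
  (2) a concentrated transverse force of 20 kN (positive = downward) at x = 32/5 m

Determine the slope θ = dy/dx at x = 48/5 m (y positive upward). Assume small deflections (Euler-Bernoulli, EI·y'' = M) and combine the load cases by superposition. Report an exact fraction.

Load 1 — applied couple M₀=17 kN·m at a=16/3 m (b=L-a=32/3):
  θ_1 = (M₀x²/(2L)-M₀(x-a)+C₁)/EI  [x>a] with C₁=M₀(3b²-L²)/(6L)=136/9 = (17·(48/5)²/(2·16)-17·((48/5)-(16/3))+(136/9))/100000 = -119/1406250 rad
Load 2 — point force P=20 kN at a=32/5 m (b=L-a=48/5):
  θ_2 = -Pa(2L²-6Lx+3x²+a²)/(6LEI)  [x>a] = -20·(32/5)·(2·16²-6·16·(48/5)+3·(48/5)²+(32/5)²)/(6·16·100000) = 96/78125 rad
Superposition: θ = Σ θ_i = 1609/1406250 rad ≈ 0.001144 rad

θ(48/5) = 1609/1406250 rad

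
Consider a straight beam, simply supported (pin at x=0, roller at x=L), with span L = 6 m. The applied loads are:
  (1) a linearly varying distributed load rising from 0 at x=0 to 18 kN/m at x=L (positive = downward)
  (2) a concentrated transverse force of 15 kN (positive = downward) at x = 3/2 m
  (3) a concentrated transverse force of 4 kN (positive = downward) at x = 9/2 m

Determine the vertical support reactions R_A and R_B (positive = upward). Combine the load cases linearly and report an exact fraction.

Load 1 — triangular load w₀=18 kN/m (0→w₀ over full span):
  R_A = w₀L/6 = 18·6/6 = 18 kN
  R_B = w₀L/3 = 18·6/3 = 36 kN
Load 2 — point force P=15 kN at a=3/2 m (b=L-a=9/2):
  R_A = Pb/L = 15·(9/2)/6 = 45/4 kN
  R_B = Pa/L = 15·(3/2)/6 = 15/4 kN
Load 3 — point force P=4 kN at a=9/2 m (b=L-a=3/2):
  R_A = Pb/L = 4·(3/2)/6 = 1 kN
  R_B = Pa/L = 4·(9/2)/6 = 3 kN
Superposition: R_A = 121/4 kN, R_B = 171/4 kN

R_A = 121/4 kN, R_B = 171/4 kN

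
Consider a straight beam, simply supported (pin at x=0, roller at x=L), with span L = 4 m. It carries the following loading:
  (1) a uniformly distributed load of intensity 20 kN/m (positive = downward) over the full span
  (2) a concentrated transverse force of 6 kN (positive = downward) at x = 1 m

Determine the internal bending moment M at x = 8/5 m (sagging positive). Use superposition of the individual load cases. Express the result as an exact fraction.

Load 1 — uniform load w=20 kN/m over full span:
  M_1 = wx(L-x)/2 = 20·(8/5)·(4-(8/5))/2 = 192/5 kN·m
Load 2 — point force P=6 kN at a=1 m (b=L-a=3):
  M_2 = Pa(L-x)/L  [x>a] = 6·1·(4-(8/5))/4 = 18/5 kN·m
Superposition: M = Σ M_i = 42 kN·m ≈ 42.000000 kN·m

M(8/5) = 42 kN·m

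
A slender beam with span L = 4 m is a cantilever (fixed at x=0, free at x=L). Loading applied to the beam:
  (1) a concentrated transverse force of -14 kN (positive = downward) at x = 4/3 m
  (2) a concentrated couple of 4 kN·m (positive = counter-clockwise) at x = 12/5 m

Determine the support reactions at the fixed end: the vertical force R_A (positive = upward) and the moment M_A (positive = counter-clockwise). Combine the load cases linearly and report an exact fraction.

Load 1 — point force P=-14 kN at a=4/3 m (b=L-a=8/3):
  R_A = P = (-14) = -14 kN
  M_A = Pa = (-14)·(4/3) = -56/3 kN·m
Load 2 — applied couple M₀=4 kN·m at a=12/5 m (b=L-a=8/5):
  R_A = 0 kN
  M_A = -M₀ = -4 kN·m
Superposition: R_A = -14 kN, M_A = -68/3 kN·m

R_A = -14 kN, M_A = -68/3 kN·m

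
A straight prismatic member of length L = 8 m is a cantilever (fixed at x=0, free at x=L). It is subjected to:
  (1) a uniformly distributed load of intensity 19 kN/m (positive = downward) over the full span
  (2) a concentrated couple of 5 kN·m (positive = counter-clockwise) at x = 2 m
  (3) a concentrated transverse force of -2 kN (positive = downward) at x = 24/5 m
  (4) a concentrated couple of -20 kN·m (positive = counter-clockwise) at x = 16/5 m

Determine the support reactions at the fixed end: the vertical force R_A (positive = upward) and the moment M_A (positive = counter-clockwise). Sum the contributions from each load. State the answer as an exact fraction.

R_A = 150 kN, M_A = 3067/5 kN·m

Load 1 — uniform load w=19 kN/m over full span:
  R_A = wL = 19·8 = 152 kN
  M_A = wL²/2 = 19·8²/2 = 608 kN·m
Load 2 — applied couple M₀=5 kN·m at a=2 m (b=L-a=6):
  R_A = 0 kN
  M_A = -M₀ = -5 kN·m
Load 3 — point force P=-2 kN at a=24/5 m (b=L-a=16/5):
  R_A = P = (-2) = -2 kN
  M_A = Pa = (-2)·(24/5) = -48/5 kN·m
Load 4 — applied couple M₀=-20 kN·m at a=16/5 m (b=L-a=24/5):
  R_A = 0 kN
  M_A = -M₀ = -(-20) = 20 kN·m
Superposition: R_A = 150 kN, M_A = 3067/5 kN·m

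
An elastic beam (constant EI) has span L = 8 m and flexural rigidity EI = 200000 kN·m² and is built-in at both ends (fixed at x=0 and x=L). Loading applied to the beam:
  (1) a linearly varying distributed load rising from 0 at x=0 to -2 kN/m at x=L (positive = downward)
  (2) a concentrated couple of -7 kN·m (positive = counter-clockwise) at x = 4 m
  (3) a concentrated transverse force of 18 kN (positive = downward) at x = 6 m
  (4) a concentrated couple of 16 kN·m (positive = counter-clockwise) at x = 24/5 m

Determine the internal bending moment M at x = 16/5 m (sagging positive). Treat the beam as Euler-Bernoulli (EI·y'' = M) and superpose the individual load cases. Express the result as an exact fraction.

M(16/5) = 231/125 kN·m

Load 1 — triangular load w₀=-2 kN/m (0→w₀ over full span):
  M_1 = 3w₀Lx/20 - w₀L²/30 - w₀x³/(6L) = 3·(-2)·8·(16/5)/20 - (-2)·8²/30 - (-2)·(16/5)³/(6·8) = -256/125 kN·m
Load 2 — applied couple M₀=-7 kN·m at a=4 m (b=L-a=4):
  M_2 = R_Ax - M_A  [x≤a] with R_A=-21/16, M_A=-7/4 = (-21/16)·(16/5) - (-7/4) = -49/20 kN·m
Load 3 — point force P=18 kN at a=6 m (b=L-a=2):
  M_3 = Pb²(3a+b)x/L³ - Pab²/L²  [x≤a] = 18·2²·(3·6+2)·(16/5)/8³ - 18·6·2²/8² = 9/4 kN·m
Load 4 — applied couple M₀=16 kN·m at a=24/5 m (b=L-a=16/5):
  M_4 = R_Ax - M_A  [x≤a] with R_A=72/25, M_A=128/25 = (72/25)·(16/5) - (128/25) = 512/125 kN·m
Superposition: M = Σ M_i = 231/125 kN·m ≈ 1.848000 kN·m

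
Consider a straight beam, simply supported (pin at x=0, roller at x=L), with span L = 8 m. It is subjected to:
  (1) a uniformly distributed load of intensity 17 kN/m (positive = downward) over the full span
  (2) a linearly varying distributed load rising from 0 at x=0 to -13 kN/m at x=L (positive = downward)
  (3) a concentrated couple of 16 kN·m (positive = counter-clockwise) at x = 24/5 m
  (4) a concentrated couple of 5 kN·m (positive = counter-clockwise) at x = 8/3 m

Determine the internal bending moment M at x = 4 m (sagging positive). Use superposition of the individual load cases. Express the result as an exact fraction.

Load 1 — uniform load w=17 kN/m over full span:
  M_1 = wx(L-x)/2 = 17·4·(8-4)/2 = 136 kN·m
Load 2 — triangular load w₀=-13 kN/m (0→w₀ over full span):
  M_2 = w₀Lx/6 - w₀x³/(6L) = (-13)·8·4/6 - (-13)·4³/(6·8) = -52 kN·m
Load 3 — applied couple M₀=16 kN·m at a=24/5 m (b=L-a=16/5):
  M_3 = M₀x/L  [x≤a] = 16·4/8 = 8 kN·m
Load 4 — applied couple M₀=5 kN·m at a=8/3 m (b=L-a=16/3):
  M_4 = M₀x/L - M₀  [x>a] = 5·4/8 - 5 = -5/2 kN·m
Superposition: M = Σ M_i = 179/2 kN·m ≈ 89.500000 kN·m

M(4) = 179/2 kN·m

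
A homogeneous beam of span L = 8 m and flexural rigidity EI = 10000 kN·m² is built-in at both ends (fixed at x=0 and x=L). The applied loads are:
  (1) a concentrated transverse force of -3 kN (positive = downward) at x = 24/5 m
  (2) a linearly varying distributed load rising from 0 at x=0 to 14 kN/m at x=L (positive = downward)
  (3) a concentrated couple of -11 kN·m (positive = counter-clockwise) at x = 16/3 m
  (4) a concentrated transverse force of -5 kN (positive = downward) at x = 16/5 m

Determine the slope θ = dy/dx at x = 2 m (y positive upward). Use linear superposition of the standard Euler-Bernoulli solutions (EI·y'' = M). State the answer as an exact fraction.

Load 1 — point force P=-3 kN at a=24/5 m (b=L-a=16/5):
  θ_1 = -Pb²x(2aL-(3a+b)x)/(2L³EI)  [x≤a] = -(-3)·(16/5)²·2·(2·(24/5)·8-(3·(24/5)+(16/5))·2)/(2·8³·10000) = 39/156250 rad
Load 2 — triangular load w₀=14 kN/m (0→w₀ over full span):
  θ_2 = -w₀(2x(L-x)(L-2x)(x+2L)+x²(L-x)²)/(120LEI) = -14·(2·2·(8-2)·(8-2·2)·(2+2·8)+2²·(8-2)²)/(120·8·10000) = -273/100000 rad
Load 3 — applied couple M₀=-11 kN·m at a=16/3 m (b=L-a=8/3):
  θ_3 = (R_Ax²/2 - M_Ax)/EI  [x≤a] with R_A=-11/6, M_A=-11/3 = ((-11/6)·2²/2 - (-11/3)·2)/10000 = 11/30000 rad
Load 4 — point force P=-5 kN at a=16/5 m (b=L-a=24/5):
  θ_4 = -Pb²x(2aL-(3a+b)x)/(2L³EI)  [x≤a] = -(-5)·(24/5)²·2·(2·(16/5)·8-(3·(16/5)+(24/5))·2)/(2·8³·10000) = 63/125000 rad
Superposition: θ = Σ θ_i = -12073/7500000 rad ≈ -0.001610 rad

θ(2) = -12073/7500000 rad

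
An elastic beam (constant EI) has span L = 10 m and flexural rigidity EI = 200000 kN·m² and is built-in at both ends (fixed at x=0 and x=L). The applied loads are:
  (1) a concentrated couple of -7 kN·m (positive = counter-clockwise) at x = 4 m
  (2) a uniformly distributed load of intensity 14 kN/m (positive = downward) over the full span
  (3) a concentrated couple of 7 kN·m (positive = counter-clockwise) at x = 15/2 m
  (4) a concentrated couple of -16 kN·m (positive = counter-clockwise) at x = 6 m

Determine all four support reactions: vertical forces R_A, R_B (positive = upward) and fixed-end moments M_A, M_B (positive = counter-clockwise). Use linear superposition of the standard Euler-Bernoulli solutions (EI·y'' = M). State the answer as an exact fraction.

Load 1 — applied couple M₀=-7 kN·m at a=4 m (b=L-a=6):
  R_A = 6M₀ab/L³ = 6·(-7)·4·6/10³ = -126/125 kN
  M_A = M₀b(2a-b)/L² = (-7)·6·(2·4-6)/10² = -21/25 kN·m
  R_B = -6M₀ab/L³ = -6·(-7)·4·6/10³ = 126/125 kN
  M_B = M₀a(2b-a)/L² = (-7)·4·(2·6-4)/10² = -56/25 kN·m
Load 2 — uniform load w=14 kN/m over full span:
  R_A = wL/2 = 14·10/2 = 70 kN
  M_A = wL²/12 = 14·10²/12 = 350/3 kN·m
  R_B = wL/2 = 14·10/2 = 70 kN
  M_B = -wL²/12 = -14·10²/12 = -350/3 kN·m
Load 3 — applied couple M₀=7 kN·m at a=15/2 m (b=L-a=5/2):
  R_A = 6M₀ab/L³ = 6·7·(15/2)·(5/2)/10³ = 63/80 kN
  M_A = M₀b(2a-b)/L² = 7·(5/2)·(2·(15/2)-(5/2))/10² = 35/16 kN·m
  R_B = -6M₀ab/L³ = -6·7·(15/2)·(5/2)/10³ = -63/80 kN
  M_B = M₀a(2b-a)/L² = 7·(15/2)·(2·(5/2)-(15/2))/10² = -21/16 kN·m
Load 4 — applied couple M₀=-16 kN·m at a=6 m (b=L-a=4):
  R_A = 6M₀ab/L³ = 6·(-16)·6·4/10³ = -288/125 kN
  M_A = M₀b(2a-b)/L² = (-16)·4·(2·6-4)/10² = -128/25 kN·m
  R_B = -6M₀ab/L³ = -6·(-16)·6·4/10³ = 288/125 kN
  M_B = M₀a(2b-a)/L² = (-16)·6·(2·4-6)/10² = -48/25 kN·m
Superposition: R_A = 134951/2000 kN, M_A = 135473/1200 kN·m, R_B = 145049/2000 kN, M_B = -146567/1200 kN·m

R_A = 134951/2000 kN, M_A = 135473/1200 kN·m, R_B = 145049/2000 kN, M_B = -146567/1200 kN·m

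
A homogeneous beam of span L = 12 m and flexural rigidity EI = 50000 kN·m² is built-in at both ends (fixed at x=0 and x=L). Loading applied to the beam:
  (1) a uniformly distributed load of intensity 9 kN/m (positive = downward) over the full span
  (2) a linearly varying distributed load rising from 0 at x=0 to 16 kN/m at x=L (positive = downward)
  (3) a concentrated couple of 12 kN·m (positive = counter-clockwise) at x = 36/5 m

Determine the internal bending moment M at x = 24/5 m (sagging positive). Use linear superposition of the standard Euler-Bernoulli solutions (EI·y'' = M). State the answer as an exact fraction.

Load 1 — uniform load w=9 kN/m over full span:
  M_1 = wLx/2 - wL²/12 - wx²/2 = 9·12·(24/5)/2 - 9·12²/12 - 9·(24/5)²/2 = 1188/25 kN·m
Load 2 — triangular load w₀=16 kN/m (0→w₀ over full span):
  M_2 = 3w₀Lx/20 - w₀L²/30 - w₀x³/(6L) = 3·16·12·(24/5)/20 - 16·12²/30 - 16·(24/5)³/(6·12) = 4608/125 kN·m
Load 3 — applied couple M₀=12 kN·m at a=36/5 m (b=L-a=24/5):
  M_3 = R_Ax - M_A  [x≤a] with R_A=36/25, M_A=96/25 = (36/25)·(24/5) - (96/25) = 384/125 kN·m
Superposition: M = Σ M_i = 10932/125 kN·m ≈ 87.456000 kN·m

M(24/5) = 10932/125 kN·m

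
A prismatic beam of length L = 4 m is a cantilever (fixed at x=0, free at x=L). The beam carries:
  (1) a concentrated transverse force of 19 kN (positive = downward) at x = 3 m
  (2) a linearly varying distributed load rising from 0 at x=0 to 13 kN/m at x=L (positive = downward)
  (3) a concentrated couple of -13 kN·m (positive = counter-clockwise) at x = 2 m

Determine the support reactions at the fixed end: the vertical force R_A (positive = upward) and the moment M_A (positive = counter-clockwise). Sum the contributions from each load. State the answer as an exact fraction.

R_A = 45 kN, M_A = 418/3 kN·m

Load 1 — point force P=19 kN at a=3 m (b=L-a=1):
  R_A = P = 19 kN
  M_A = Pa = 19·3 = 57 kN·m
Load 2 — triangular load w₀=13 kN/m (0→w₀ over full span):
  R_A = w₀L/2 = 13·4/2 = 26 kN
  M_A = w₀L²/3 = 13·4²/3 = 208/3 kN·m
Load 3 — applied couple M₀=-13 kN·m at a=2 m (b=L-a=2):
  R_A = 0 kN
  M_A = -M₀ = -(-13) = 13 kN·m
Superposition: R_A = 45 kN, M_A = 418/3 kN·m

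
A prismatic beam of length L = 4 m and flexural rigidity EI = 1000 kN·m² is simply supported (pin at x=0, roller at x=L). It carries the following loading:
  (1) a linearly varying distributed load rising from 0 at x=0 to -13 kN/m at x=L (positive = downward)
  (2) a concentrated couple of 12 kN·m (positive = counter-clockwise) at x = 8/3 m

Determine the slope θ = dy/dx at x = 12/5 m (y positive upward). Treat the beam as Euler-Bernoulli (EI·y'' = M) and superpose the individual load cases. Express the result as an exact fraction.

θ(12/5) = -691/703125 rad

Load 1 — triangular load w₀=-13 kN/m (0→w₀ over full span):
  θ_1 = -w₀(7L⁴-30L²x²+15x⁴)/(360LEI) = -(-13)·(7·4⁴-30·4²·(12/5)²+15·(12/5)⁴)/(360·4·1000) = -3016/703125 rad
Load 2 — applied couple M₀=12 kN·m at a=8/3 m (b=L-a=4/3):
  θ_2 = (M₀x²/(2L)+C₁)/EI  [x≤a] with C₁=M₀(3b²-L²)/(6L)=-16/3 = (12·(12/5)²/(2·4)+(-16/3))/1000 = 31/9375 rad
Superposition: θ = Σ θ_i = -691/703125 rad ≈ -0.000983 rad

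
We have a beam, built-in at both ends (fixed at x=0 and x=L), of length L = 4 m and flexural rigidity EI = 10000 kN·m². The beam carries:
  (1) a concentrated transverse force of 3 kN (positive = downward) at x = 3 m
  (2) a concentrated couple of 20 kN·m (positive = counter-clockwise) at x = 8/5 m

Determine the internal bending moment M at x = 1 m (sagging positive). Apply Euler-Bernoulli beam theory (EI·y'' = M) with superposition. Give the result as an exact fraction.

Load 1 — point force P=3 kN at a=3 m (b=L-a=1):
  M_1 = Pb²(3a+b)x/L³ - Pab²/L²  [x≤a] = 3·1²·(3·3+1)·1/4³ - 3·3·1²/4² = -3/32 kN·m
Load 2 — applied couple M₀=20 kN·m at a=8/5 m (b=L-a=12/5):
  M_2 = R_Ax - M_A  [x≤a] with R_A=36/5, M_A=12/5 = (36/5)·1 - (12/5) = 24/5 kN·m
Superposition: M = Σ M_i = 753/160 kN·m ≈ 4.706250 kN·m

M(1) = 753/160 kN·m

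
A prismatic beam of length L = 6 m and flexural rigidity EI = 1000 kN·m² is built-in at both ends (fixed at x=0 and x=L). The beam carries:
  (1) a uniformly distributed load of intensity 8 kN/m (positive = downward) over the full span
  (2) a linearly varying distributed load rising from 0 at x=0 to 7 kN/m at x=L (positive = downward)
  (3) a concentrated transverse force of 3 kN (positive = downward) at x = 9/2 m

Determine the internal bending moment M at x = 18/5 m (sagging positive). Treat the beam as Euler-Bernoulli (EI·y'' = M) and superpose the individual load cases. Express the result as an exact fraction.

M(18/5) = 66447/4000 kN·m

Load 1 — uniform load w=8 kN/m over full span:
  M_1 = wLx/2 - wL²/12 - wx²/2 = 8·6·(18/5)/2 - 8·6²/12 - 8·(18/5)²/2 = 264/25 kN·m
Load 2 — triangular load w₀=7 kN/m (0→w₀ over full span):
  M_2 = 3w₀Lx/20 - w₀L²/30 - w₀x³/(6L) = 3·7·6·(18/5)/20 - 7·6²/30 - 7·(18/5)³/(6·6) = 651/125 kN·m
Load 3 — point force P=3 kN at a=9/2 m (b=L-a=3/2):
  M_3 = Pb²(3a+b)x/L³ - Pab²/L²  [x≤a] = 3·(3/2)²·(3·(9/2)+(3/2))·(18/5)/6³ - 3·(9/2)·(3/2)²/6² = 27/32 kN·m
Superposition: M = Σ M_i = 66447/4000 kN·m ≈ 16.611750 kN·m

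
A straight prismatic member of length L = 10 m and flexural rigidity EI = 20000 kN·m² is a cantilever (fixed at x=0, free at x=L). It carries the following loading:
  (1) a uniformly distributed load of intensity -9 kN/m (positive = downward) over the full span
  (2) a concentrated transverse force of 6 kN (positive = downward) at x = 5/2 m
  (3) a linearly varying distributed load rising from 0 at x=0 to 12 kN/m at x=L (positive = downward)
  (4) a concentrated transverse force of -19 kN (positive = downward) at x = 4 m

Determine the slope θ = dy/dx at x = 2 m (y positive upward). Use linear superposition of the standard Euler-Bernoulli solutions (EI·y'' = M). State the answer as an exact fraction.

θ(2) = 23/3125 rad

Load 1 — uniform load w=-9 kN/m over full span:
  θ_1 = -wx(x²-3Lx+3L²)/(6EI) = -(-9)·2·(2²-3·10·2+3·10²)/(6·20000) = 183/5000 rad
Load 2 — point force P=6 kN at a=5/2 m (b=L-a=15/2):
  θ_2 = -Px(2a-x)/(2EI)  [x≤a] = -6·2·(2·(5/2)-2)/(2·20000) = -9/10000 rad
Load 3 — triangular load w₀=12 kN/m (0→w₀ over full span):
  θ_3 = (w₀Lx²/4-w₀L²x/3-w₀x⁴/(24L))/EI = (12·10·2²/4-12·10²·2/3-12·2⁴/(24·10))/20000 = -851/25000 rad
Load 4 — point force P=-19 kN at a=4 m (b=L-a=6):
  θ_4 = -Px(2a-x)/(2EI)  [x≤a] = -(-19)·2·(2·4-2)/(2·20000) = 57/10000 rad
Superposition: θ = Σ θ_i = 23/3125 rad ≈ 0.007360 rad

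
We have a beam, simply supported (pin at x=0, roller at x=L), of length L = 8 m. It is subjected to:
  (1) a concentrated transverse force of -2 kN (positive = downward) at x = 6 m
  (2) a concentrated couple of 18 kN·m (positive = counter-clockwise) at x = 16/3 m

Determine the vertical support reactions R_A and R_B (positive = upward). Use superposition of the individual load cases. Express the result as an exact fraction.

Load 1 — point force P=-2 kN at a=6 m (b=L-a=2):
  R_A = Pb/L = (-2)·2/8 = -1/2 kN
  R_B = Pa/L = (-2)·6/8 = -3/2 kN
Load 2 — applied couple M₀=18 kN·m at a=16/3 m (b=L-a=8/3):
  R_A = M₀/L = 18/8 = 9/4 kN
  R_B = -M₀/L = -18/8 = -9/4 kN
Superposition: R_A = 7/4 kN, R_B = -15/4 kN

R_A = 7/4 kN, R_B = -15/4 kN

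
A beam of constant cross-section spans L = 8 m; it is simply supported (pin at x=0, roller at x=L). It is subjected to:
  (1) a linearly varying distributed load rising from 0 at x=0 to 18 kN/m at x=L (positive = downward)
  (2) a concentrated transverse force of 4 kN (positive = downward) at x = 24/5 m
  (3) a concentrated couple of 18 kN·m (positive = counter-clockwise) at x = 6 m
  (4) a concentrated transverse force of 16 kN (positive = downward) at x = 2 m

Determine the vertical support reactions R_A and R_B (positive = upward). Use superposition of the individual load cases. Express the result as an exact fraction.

Load 1 — triangular load w₀=18 kN/m (0→w₀ over full span):
  R_A = w₀L/6 = 18·8/6 = 24 kN
  R_B = w₀L/3 = 18·8/3 = 48 kN
Load 2 — point force P=4 kN at a=24/5 m (b=L-a=16/5):
  R_A = Pb/L = 4·(16/5)/8 = 8/5 kN
  R_B = Pa/L = 4·(24/5)/8 = 12/5 kN
Load 3 — applied couple M₀=18 kN·m at a=6 m (b=L-a=2):
  R_A = M₀/L = 18/8 = 9/4 kN
  R_B = -M₀/L = -18/8 = -9/4 kN
Load 4 — point force P=16 kN at a=2 m (b=L-a=6):
  R_A = Pb/L = 16·6/8 = 12 kN
  R_B = Pa/L = 16·2/8 = 4 kN
Superposition: R_A = 797/20 kN, R_B = 1043/20 kN

R_A = 797/20 kN, R_B = 1043/20 kN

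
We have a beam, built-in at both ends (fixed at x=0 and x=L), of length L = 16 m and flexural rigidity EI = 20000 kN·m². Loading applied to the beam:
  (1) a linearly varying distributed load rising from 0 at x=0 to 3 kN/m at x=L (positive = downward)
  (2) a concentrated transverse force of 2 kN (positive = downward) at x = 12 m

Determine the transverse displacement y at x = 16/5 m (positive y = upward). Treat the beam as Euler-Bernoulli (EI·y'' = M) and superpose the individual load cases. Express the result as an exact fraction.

Load 1 — triangular load w₀=3 kN/m (0→w₀ over full span):
  y_1 = -w₀x²(L-x)²(x+2L)/(120LEI) = -3·(16/5)²·(16-(16/5))²·((16/5)+2·16)/(120·16·20000) = -45056/9765625 m
Load 2 — point force P=2 kN at a=12 m (b=L-a=4):
  y_2 = -Pb²x²(3aL-(3a+b)x)/(6L³EI)  [x≤a] = -2·4²·(16/5)²·(3·12·16-(3·12+4)·(16/5))/(6·16³·20000) = -14/46875 m
Superposition: y = Σ y_i = -143918/29296875 m ≈ -0.004912 m

y(16/5) = -143918/29296875 m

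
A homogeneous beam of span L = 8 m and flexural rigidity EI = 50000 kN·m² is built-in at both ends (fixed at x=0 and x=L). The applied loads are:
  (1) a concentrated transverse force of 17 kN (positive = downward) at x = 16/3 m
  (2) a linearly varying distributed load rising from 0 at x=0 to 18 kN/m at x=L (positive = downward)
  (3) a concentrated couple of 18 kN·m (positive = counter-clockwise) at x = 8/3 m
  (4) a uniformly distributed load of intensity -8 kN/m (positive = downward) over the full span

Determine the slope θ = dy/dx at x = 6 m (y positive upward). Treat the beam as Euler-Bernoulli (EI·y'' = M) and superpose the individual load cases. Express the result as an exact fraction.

Load 1 — point force P=17 kN at a=16/3 m (b=L-a=8/3):
  θ_1 = Pa²(L-x)(2bL-(3b+a)(L-x))/(2L³EI)  [x>a] = 17·(16/3)²·(8-6)·(2·(8/3)·8-(3·(8/3)+(16/3))·(8-6))/(2·8³·50000) = 17/56250 rad
Load 2 — triangular load w₀=18 kN/m (0→w₀ over full span):
  θ_2 = -w₀(2x(L-x)(L-2x)(x+2L)+x²(L-x)²)/(120LEI) = -18·(2·6·(8-6)·(8-2·6)·(6+2·8)+6²·(8-6)²)/(120·8·50000) = 369/500000 rad
Load 3 — applied couple M₀=18 kN·m at a=8/3 m (b=L-a=16/3):
  θ_3 = (R_Ax²/2 - M_Ax - M₀(x-a))/EI  [x>a] with R_A=3, M_A=0 = (3·6²/2 - 0·6 - 18·(6-(8/3)))/50000 = -3/25000 rad
Load 4 — uniform load w=-8 kN/m over full span:
  θ_4 = -wx(L-x)(L-2x)/(12EI) = -(-8)·6·(8-6)·(8-2·6)/(12·50000) = -2/3125 rad
Superposition: θ = Σ θ_i = 1261/4500000 rad ≈ 0.000280 rad

θ(6) = 1261/4500000 rad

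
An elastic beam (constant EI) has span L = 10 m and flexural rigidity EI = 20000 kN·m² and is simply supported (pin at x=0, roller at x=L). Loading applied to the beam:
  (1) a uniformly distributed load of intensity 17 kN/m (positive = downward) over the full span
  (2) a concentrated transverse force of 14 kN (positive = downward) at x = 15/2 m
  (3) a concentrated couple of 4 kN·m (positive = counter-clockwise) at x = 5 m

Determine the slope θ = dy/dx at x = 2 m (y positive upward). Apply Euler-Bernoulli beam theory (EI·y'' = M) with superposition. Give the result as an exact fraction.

Load 1 — uniform load w=17 kN/m over full span:
  θ_1 = -w(L³-6Lx²+4x³)/(24EI) = -17·(10³-6·10·2²+4·2³)/(24·20000) = -561/20000 rad
Load 2 — point force P=14 kN at a=15/2 m (b=L-a=5/2):
  θ_2 = -Pb(L²-b²-3x²)/(6LEI)  [x≤a] = -14·(5/2)·(10²-(5/2)²-3·2²)/(6·10·20000) = -763/320000 rad
Load 3 — applied couple M₀=4 kN·m at a=5 m (b=L-a=5):
  θ_3 = (M₀x²/(2L)+C₁)/EI  [x≤a] with C₁=M₀(3b²-L²)/(6L)=-5/3 = (4·2²/(2·10)+(-5/3))/20000 = -13/300000 rad
Superposition: θ = Σ θ_i = -146293/4800000 rad ≈ -0.030478 rad

θ(2) = -146293/4800000 rad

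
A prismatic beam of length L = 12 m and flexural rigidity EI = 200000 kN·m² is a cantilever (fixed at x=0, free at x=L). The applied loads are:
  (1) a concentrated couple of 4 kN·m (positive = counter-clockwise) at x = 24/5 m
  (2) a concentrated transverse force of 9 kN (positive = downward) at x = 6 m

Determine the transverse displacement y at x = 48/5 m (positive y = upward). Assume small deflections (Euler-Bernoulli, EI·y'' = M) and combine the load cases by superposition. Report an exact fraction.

Load 1 — applied couple M₀=4 kN·m at a=24/5 m (b=L-a=36/5):
  y_1 = M₀a(2x-a)/(2EI)  [x>a] = 4·(24/5)·(2·(48/5)-(24/5))/(2·200000) = 54/78125 m
Load 2 — point force P=9 kN at a=6 m (b=L-a=6):
  y_2 = -Pa²(3x-a)/(6EI)  [x>a] = -9·6²·(3·(48/5)-6)/(6·200000) = -1539/250000 m
Superposition: y = Σ y_i = -6831/1250000 m ≈ -0.005465 m

y(48/5) = -6831/1250000 m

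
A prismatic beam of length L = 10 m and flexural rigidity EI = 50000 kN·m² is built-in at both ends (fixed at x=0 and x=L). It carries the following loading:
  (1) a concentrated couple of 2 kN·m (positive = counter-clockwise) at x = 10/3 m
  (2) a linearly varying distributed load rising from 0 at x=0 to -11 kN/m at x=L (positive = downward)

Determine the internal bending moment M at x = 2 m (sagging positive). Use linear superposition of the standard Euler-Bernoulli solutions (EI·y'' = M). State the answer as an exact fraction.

M(2) = 17/3 kN·m

Load 1 — applied couple M₀=2 kN·m at a=10/3 m (b=L-a=20/3):
  M_1 = R_Ax - M_A  [x≤a] with R_A=4/15, M_A=0 = (4/15)·2 - 0 = 8/15 kN·m
Load 2 — triangular load w₀=-11 kN/m (0→w₀ over full span):
  M_2 = 3w₀Lx/20 - w₀L²/30 - w₀x³/(6L) = 3·(-11)·10·2/20 - (-11)·10²/30 - (-11)·2³/(6·10) = 77/15 kN·m
Superposition: M = Σ M_i = 17/3 kN·m ≈ 5.666667 kN·m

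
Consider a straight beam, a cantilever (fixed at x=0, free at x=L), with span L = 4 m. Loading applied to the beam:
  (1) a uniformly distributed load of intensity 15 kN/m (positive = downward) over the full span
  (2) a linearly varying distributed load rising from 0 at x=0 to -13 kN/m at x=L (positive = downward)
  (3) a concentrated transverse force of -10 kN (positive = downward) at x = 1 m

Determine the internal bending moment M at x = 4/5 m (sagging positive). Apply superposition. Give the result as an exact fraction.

M(4/5) = -9746/375 kN·m

Load 1 — uniform load w=15 kN/m over full span:
  M_1 = -w(L-x)²/2 = -15·(4-(4/5))²/2 = -384/5 kN·m
Load 2 — triangular load w₀=-13 kN/m (0→w₀ over full span):
  M_2 = w₀Lx/2 - w₀L²/3 - w₀x³/(6L) = (-13)·4·(4/5)/2 - (-13)·4²/3 - (-13)·(4/5)³/(6·4) = 18304/375 kN·m
Load 3 — point force P=-10 kN at a=1 m (b=L-a=3):
  M_3 = -P(a-x)  [x≤a] = -(-10)·(1-(4/5)) = 2 kN·m
Superposition: M = Σ M_i = -9746/375 kN·m ≈ -25.989333 kN·m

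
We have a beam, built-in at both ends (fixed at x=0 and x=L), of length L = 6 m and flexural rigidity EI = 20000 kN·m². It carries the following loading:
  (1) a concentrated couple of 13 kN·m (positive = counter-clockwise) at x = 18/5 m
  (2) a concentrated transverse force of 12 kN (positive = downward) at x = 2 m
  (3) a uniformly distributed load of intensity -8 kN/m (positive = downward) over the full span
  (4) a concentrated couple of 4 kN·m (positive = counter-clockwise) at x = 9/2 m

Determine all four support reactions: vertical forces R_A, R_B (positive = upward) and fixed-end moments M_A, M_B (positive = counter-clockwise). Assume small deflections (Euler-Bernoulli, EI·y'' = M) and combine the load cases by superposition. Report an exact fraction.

R_A = -10117/900 kN, M_A = -2377/300 kN·m, R_B = -22283/900 kN, M_B = 5843/300 kN·m

Load 1 — applied couple M₀=13 kN·m at a=18/5 m (b=L-a=12/5):
  R_A = 6M₀ab/L³ = 6·13·(18/5)·(12/5)/6³ = 78/25 kN
  M_A = M₀b(2a-b)/L² = 13·(12/5)·(2·(18/5)-(12/5))/6² = 104/25 kN·m
  R_B = -6M₀ab/L³ = -6·13·(18/5)·(12/5)/6³ = -78/25 kN
  M_B = M₀a(2b-a)/L² = 13·(18/5)·(2·(12/5)-(18/5))/6² = 39/25 kN·m
Load 2 — point force P=12 kN at a=2 m (b=L-a=4):
  R_A = Pb²(3a+b)/L³ = 12·4²·(3·2+4)/6³ = 80/9 kN
  M_A = Pab²/L² = 12·2·4²/6² = 32/3 kN·m
  R_B = Pa²(a+3b)/L³ = 12·2²·(2+3·4)/6³ = 28/9 kN
  M_B = -Pa²b/L² = -12·2²·4/6² = -16/3 kN·m
Load 3 — uniform load w=-8 kN/m over full span:
  R_A = wL/2 = (-8)·6/2 = -24 kN
  M_A = wL²/12 = (-8)·6²/12 = -24 kN·m
  R_B = wL/2 = (-8)·6/2 = -24 kN
  M_B = -wL²/12 = -(-8)·6²/12 = 24 kN·m
Load 4 — applied couple M₀=4 kN·m at a=9/2 m (b=L-a=3/2):
  R_A = 6M₀ab/L³ = 6·4·(9/2)·(3/2)/6³ = 3/4 kN
  M_A = M₀b(2a-b)/L² = 4·(3/2)·(2·(9/2)-(3/2))/6² = 5/4 kN·m
  R_B = -6M₀ab/L³ = -6·4·(9/2)·(3/2)/6³ = -3/4 kN
  M_B = M₀a(2b-a)/L² = 4·(9/2)·(2·(3/2)-(9/2))/6² = -3/4 kN·m
Superposition: R_A = -10117/900 kN, M_A = -2377/300 kN·m, R_B = -22283/900 kN, M_B = 5843/300 kN·m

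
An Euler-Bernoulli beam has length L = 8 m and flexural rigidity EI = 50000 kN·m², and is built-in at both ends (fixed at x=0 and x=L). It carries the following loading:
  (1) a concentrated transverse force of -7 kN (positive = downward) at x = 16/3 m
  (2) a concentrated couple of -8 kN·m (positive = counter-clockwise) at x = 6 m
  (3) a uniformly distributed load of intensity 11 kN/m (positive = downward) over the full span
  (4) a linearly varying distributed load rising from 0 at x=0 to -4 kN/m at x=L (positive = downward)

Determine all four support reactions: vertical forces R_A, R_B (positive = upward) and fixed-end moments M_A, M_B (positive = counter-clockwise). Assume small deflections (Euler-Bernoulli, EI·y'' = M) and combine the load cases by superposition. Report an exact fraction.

R_A = 39161/1080 kN, M_A = 11741/270 kN·m, R_B = 31039/1080 kN, M_B = -9739/270 kN·m

Load 1 — point force P=-7 kN at a=16/3 m (b=L-a=8/3):
  R_A = Pb²(3a+b)/L³ = (-7)·(8/3)²·(3·(16/3)+(8/3))/8³ = -49/27 kN
  M_A = Pab²/L² = (-7)·(16/3)·(8/3)²/8² = -112/27 kN·m
  R_B = Pa²(a+3b)/L³ = (-7)·(16/3)²·((16/3)+3·(8/3))/8³ = -140/27 kN
  M_B = -Pa²b/L² = -(-7)·(16/3)²·(8/3)/8² = 224/27 kN·m
Load 2 — applied couple M₀=-8 kN·m at a=6 m (b=L-a=2):
  R_A = 6M₀ab/L³ = 6·(-8)·6·2/8³ = -9/8 kN
  M_A = M₀b(2a-b)/L² = (-8)·2·(2·6-2)/8² = -5/2 kN·m
  R_B = -6M₀ab/L³ = -6·(-8)·6·2/8³ = 9/8 kN
  M_B = M₀a(2b-a)/L² = (-8)·6·(2·2-6)/8² = 3/2 kN·m
Load 3 — uniform load w=11 kN/m over full span:
  R_A = wL/2 = 11·8/2 = 44 kN
  M_A = wL²/12 = 11·8²/12 = 176/3 kN·m
  R_B = wL/2 = 11·8/2 = 44 kN
  M_B = -wL²/12 = -11·8²/12 = -176/3 kN·m
Load 4 — triangular load w₀=-4 kN/m (0→w₀ over full span):
  R_A = 3w₀L/20 = 3·(-4)·8/20 = -24/5 kN
  M_A = w₀L²/30 = (-4)·8²/30 = -128/15 kN·m
  R_B = 7w₀L/20 = 7·(-4)·8/20 = -56/5 kN
  M_B = -w₀L²/20 = -(-4)·8²/20 = 64/5 kN·m
Superposition: R_A = 39161/1080 kN, M_A = 11741/270 kN·m, R_B = 31039/1080 kN, M_B = -9739/270 kN·m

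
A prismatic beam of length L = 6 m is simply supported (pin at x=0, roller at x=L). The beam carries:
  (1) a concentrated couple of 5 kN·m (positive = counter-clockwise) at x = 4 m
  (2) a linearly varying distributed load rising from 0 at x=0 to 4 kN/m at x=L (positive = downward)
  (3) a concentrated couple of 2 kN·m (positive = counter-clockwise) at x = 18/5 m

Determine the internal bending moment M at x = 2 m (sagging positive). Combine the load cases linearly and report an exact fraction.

M(2) = 85/9 kN·m

Load 1 — applied couple M₀=5 kN·m at a=4 m (b=L-a=2):
  M_1 = M₀x/L  [x≤a] = 5·2/6 = 5/3 kN·m
Load 2 — triangular load w₀=4 kN/m (0→w₀ over full span):
  M_2 = w₀Lx/6 - w₀x³/(6L) = 4·6·2/6 - 4·2³/(6·6) = 64/9 kN·m
Load 3 — applied couple M₀=2 kN·m at a=18/5 m (b=L-a=12/5):
  M_3 = M₀x/L  [x≤a] = 2·2/6 = 2/3 kN·m
Superposition: M = Σ M_i = 85/9 kN·m ≈ 9.444444 kN·m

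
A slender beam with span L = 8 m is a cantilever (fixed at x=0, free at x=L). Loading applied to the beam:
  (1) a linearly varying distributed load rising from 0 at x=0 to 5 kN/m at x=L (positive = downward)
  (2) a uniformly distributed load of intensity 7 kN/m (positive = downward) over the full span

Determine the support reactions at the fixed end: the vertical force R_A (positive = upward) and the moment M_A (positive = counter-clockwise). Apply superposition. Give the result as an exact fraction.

R_A = 76 kN, M_A = 992/3 kN·m

Load 1 — triangular load w₀=5 kN/m (0→w₀ over full span):
  R_A = w₀L/2 = 5·8/2 = 20 kN
  M_A = w₀L²/3 = 5·8²/3 = 320/3 kN·m
Load 2 — uniform load w=7 kN/m over full span:
  R_A = wL = 7·8 = 56 kN
  M_A = wL²/2 = 7·8²/2 = 224 kN·m
Superposition: R_A = 76 kN, M_A = 992/3 kN·m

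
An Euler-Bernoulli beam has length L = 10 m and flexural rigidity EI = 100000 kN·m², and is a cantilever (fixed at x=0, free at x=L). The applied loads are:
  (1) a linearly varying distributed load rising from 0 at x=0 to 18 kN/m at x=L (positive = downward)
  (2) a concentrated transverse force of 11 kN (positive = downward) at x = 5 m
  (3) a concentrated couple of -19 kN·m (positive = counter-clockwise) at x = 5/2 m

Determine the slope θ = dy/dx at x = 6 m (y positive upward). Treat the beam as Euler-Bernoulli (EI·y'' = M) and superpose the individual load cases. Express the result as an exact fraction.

θ(6) = -11311/500000 rad

Load 1 — triangular load w₀=18 kN/m (0→w₀ over full span):
  θ_1 = (w₀Lx²/4-w₀L²x/3-w₀x⁴/(24L))/EI = (18·10·6²/4-18·10²·6/3-18·6⁴/(24·10))/100000 = -5193/250000 rad
Load 2 — point force P=11 kN at a=5 m (b=L-a=5):
  θ_2 = -Pa²/(2EI)  [x>a] = -11·5²/(2·100000) = -11/8000 rad
Load 3 — applied couple M₀=-19 kN·m at a=5/2 m (b=L-a=15/2):
  θ_3 = M₀a/EI  [x>a] = (-19)·(5/2)/100000 = -19/40000 rad
Superposition: θ = Σ θ_i = -11311/500000 rad ≈ -0.022622 rad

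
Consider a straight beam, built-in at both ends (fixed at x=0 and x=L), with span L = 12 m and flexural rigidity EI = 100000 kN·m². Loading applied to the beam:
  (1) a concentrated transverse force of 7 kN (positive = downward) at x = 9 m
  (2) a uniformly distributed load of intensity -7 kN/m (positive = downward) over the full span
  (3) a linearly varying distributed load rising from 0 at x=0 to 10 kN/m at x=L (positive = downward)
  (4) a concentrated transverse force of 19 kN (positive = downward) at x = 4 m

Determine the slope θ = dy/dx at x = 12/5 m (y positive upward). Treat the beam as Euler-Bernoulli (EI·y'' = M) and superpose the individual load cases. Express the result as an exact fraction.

Load 1 — point force P=7 kN at a=9 m (b=L-a=3):
  θ_1 = -Pb²x(2aL-(3a+b)x)/(2L³EI)  [x≤a] = -7·3²·(12/5)·(2·9·12-(3·9+3)·(12/5))/(2·12³·100000) = -63/1000000 rad
Load 2 — uniform load w=-7 kN/m over full span:
  θ_2 = -wx(L-x)(L-2x)/(12EI) = -(-7)·(12/5)·(12-(12/5))·(12-2·(12/5))/(12·100000) = 378/390625 rad
Load 3 — triangular load w₀=10 kN/m (0→w₀ over full span):
  θ_3 = -w₀(2x(L-x)(L-2x)(x+2L)+x²(L-x)²)/(120LEI) = -10·(2·(12/5)·(12-(12/5))·(12-2·(12/5))·((12/5)+2·12)+(12/5)²·(12-(12/5))²)/(120·12·100000) = -252/390625 rad
Load 4 — point force P=19 kN at a=4 m (b=L-a=8):
  θ_4 = -Pb²x(2aL-(3a+b)x)/(2L³EI)  [x≤a] = -19·8²·(12/5)·(2·4·12-(3·4+8)·(12/5))/(2·12³·100000) = -19/46875 rad
Superposition: θ = Σ θ_i = -10933/75000000 rad ≈ -0.000146 rad

θ(12/5) = -10933/75000000 rad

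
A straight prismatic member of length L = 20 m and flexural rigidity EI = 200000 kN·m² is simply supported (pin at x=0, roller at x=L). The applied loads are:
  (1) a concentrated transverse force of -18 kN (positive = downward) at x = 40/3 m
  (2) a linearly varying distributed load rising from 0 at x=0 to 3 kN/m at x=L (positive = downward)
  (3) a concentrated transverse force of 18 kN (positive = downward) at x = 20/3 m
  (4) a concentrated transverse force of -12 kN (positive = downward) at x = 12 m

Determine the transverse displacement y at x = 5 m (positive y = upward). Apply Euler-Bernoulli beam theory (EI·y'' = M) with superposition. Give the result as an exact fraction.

y(5) = -346853/57600000 m

Load 1 — point force P=-18 kN at a=40/3 m (b=L-a=20/3):
  y_1 = -Pbx(L²-b²-x²)/(6LEI)  [x≤a] = -(-18)·(20/3)·5·(20²-(20/3)²-5²)/(6·20·200000) = 119/14400 m
Load 2 — triangular load w₀=3 kN/m (0→w₀ over full span):
  y_2 = -w₀x(7L⁴-10L²x²+3x⁴)/(360LEI) = -3·5·(7·20⁴-10·20²·5²+3·5⁴)/(360·20·200000) = -109/10240 m
Load 3 — point force P=18 kN at a=20/3 m (b=L-a=40/3):
  y_3 = -Pbx(L²-b²-x²)/(6LEI)  [x≤a] = -18·(40/3)·5·(20²-(40/3)²-5²)/(6·20·200000) = -71/7200 m
Load 4 — point force P=-12 kN at a=12 m (b=L-a=8):
  y_4 = -Pbx(L²-b²-x²)/(6LEI)  [x≤a] = -(-12)·8·5·(20²-8²-5²)/(6·20·200000) = 311/50000 m
Superposition: y = Σ y_i = -346853/57600000 m ≈ -0.006022 m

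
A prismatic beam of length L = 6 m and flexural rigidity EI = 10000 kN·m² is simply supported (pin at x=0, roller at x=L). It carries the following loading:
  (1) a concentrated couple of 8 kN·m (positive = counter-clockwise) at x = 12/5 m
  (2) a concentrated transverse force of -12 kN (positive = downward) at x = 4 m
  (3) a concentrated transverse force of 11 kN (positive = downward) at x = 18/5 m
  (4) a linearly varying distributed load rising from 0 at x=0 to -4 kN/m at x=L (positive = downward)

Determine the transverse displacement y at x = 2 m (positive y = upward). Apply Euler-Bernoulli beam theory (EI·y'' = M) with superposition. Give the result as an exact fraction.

Load 1 — applied couple M₀=8 kN·m at a=12/5 m (b=L-a=18/5):
  y_1 = (M₀x³/(6L)+C₁x)/EI  [x≤a] with C₁=M₀(3b²-L²)/(6L)=16/25 = (8·2³/(6·6)+(16/25)·2)/10000 = 43/140625 m
Load 2 — point force P=-12 kN at a=4 m (b=L-a=2):
  y_2 = -Pbx(L²-b²-x²)/(6LEI)  [x≤a] = -(-12)·2·2·(6²-2²-2²)/(6·6·10000) = 7/1875 m
Load 3 — point force P=11 kN at a=18/5 m (b=L-a=12/5):
  y_3 = -Pbx(L²-b²-x²)/(6LEI)  [x≤a] = -11·(12/5)·2·(6²-(12/5)²-2²)/(6·6·10000) = -902/234375 m
Load 4 — triangular load w₀=-4 kN/m (0→w₀ over full span):
  y_4 = -w₀x(7L⁴-10L²x²+3x⁴)/(360LEI) = -(-4)·2·(7·6⁴-10·6²·2²+3·2⁴)/(360·6·10000) = 16/5625 m
Superposition: y = Σ y_i = 2134/703125 m ≈ 0.003035 m

y(2) = 2134/703125 m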